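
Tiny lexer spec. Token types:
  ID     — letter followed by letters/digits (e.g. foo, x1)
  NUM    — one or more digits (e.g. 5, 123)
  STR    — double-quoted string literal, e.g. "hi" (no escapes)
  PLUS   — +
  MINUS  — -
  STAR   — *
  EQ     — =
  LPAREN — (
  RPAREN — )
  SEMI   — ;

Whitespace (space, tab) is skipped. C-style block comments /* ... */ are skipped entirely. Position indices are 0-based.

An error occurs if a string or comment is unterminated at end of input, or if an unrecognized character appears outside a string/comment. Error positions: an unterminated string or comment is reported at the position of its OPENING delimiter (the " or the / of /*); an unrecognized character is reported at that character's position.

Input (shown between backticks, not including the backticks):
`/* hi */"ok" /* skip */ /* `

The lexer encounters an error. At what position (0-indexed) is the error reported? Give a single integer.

pos=0: enter COMMENT mode (saw '/*')
exit COMMENT mode (now at pos=8)
pos=8: enter STRING mode
pos=8: emit STR "ok" (now at pos=12)
pos=13: enter COMMENT mode (saw '/*')
exit COMMENT mode (now at pos=23)
pos=24: enter COMMENT mode (saw '/*')
pos=24: ERROR — unterminated comment (reached EOF)

Answer: 24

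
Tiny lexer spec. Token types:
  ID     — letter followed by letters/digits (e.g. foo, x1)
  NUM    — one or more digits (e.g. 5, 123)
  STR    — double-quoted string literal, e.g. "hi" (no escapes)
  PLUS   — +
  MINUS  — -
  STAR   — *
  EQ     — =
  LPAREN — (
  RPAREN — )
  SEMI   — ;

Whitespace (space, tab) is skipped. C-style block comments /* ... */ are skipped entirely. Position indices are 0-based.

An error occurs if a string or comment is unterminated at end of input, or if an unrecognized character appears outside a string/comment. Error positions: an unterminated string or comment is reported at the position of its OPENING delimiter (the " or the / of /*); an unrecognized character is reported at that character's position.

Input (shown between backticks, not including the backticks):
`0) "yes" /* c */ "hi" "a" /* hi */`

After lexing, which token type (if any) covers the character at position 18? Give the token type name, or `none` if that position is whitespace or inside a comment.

pos=0: emit NUM '0' (now at pos=1)
pos=1: emit RPAREN ')'
pos=3: enter STRING mode
pos=3: emit STR "yes" (now at pos=8)
pos=9: enter COMMENT mode (saw '/*')
exit COMMENT mode (now at pos=16)
pos=17: enter STRING mode
pos=17: emit STR "hi" (now at pos=21)
pos=22: enter STRING mode
pos=22: emit STR "a" (now at pos=25)
pos=26: enter COMMENT mode (saw '/*')
exit COMMENT mode (now at pos=34)
DONE. 5 tokens: [NUM, RPAREN, STR, STR, STR]
Position 18: char is 'h' -> STR

Answer: STR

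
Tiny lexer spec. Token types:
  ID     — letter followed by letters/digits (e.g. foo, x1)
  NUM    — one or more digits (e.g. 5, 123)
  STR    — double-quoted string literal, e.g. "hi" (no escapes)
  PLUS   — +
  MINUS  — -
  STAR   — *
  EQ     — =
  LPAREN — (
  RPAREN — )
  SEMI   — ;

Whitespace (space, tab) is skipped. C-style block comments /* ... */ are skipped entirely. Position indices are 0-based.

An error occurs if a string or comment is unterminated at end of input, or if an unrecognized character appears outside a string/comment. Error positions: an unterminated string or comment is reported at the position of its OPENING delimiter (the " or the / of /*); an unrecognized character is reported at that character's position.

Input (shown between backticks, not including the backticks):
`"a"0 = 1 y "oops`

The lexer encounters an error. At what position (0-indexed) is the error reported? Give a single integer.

pos=0: enter STRING mode
pos=0: emit STR "a" (now at pos=3)
pos=3: emit NUM '0' (now at pos=4)
pos=5: emit EQ '='
pos=7: emit NUM '1' (now at pos=8)
pos=9: emit ID 'y' (now at pos=10)
pos=11: enter STRING mode
pos=11: ERROR — unterminated string

Answer: 11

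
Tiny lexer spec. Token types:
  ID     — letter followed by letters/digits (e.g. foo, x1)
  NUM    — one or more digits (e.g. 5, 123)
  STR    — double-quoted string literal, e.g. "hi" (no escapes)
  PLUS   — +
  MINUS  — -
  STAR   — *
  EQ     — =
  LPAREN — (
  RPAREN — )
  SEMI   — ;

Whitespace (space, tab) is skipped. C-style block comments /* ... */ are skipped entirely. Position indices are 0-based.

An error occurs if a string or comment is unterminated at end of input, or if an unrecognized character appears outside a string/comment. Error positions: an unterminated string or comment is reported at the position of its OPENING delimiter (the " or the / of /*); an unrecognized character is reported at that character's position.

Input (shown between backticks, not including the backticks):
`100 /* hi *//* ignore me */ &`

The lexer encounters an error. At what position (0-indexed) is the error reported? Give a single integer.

pos=0: emit NUM '100' (now at pos=3)
pos=4: enter COMMENT mode (saw '/*')
exit COMMENT mode (now at pos=12)
pos=12: enter COMMENT mode (saw '/*')
exit COMMENT mode (now at pos=27)
pos=28: ERROR — unrecognized char '&'

Answer: 28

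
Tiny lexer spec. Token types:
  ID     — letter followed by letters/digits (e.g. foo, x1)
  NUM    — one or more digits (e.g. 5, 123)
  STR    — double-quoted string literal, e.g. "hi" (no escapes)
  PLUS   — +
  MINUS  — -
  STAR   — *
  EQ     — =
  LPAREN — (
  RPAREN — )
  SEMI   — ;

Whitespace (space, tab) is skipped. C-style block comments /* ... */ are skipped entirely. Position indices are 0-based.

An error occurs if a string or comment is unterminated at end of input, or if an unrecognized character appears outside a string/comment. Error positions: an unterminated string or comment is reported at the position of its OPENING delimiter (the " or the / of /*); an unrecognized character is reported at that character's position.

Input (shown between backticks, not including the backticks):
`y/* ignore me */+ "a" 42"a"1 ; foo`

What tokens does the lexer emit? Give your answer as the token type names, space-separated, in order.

pos=0: emit ID 'y' (now at pos=1)
pos=1: enter COMMENT mode (saw '/*')
exit COMMENT mode (now at pos=16)
pos=16: emit PLUS '+'
pos=18: enter STRING mode
pos=18: emit STR "a" (now at pos=21)
pos=22: emit NUM '42' (now at pos=24)
pos=24: enter STRING mode
pos=24: emit STR "a" (now at pos=27)
pos=27: emit NUM '1' (now at pos=28)
pos=29: emit SEMI ';'
pos=31: emit ID 'foo' (now at pos=34)
DONE. 8 tokens: [ID, PLUS, STR, NUM, STR, NUM, SEMI, ID]

Answer: ID PLUS STR NUM STR NUM SEMI ID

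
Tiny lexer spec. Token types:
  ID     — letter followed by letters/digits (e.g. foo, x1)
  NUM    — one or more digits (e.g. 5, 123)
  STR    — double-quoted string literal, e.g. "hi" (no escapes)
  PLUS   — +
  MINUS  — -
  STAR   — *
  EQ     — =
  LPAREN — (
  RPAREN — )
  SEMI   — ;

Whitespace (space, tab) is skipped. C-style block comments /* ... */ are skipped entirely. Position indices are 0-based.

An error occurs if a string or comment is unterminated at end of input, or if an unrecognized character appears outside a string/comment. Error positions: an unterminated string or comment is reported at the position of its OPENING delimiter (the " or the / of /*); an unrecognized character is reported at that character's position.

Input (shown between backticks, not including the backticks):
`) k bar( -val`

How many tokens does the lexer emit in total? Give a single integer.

pos=0: emit RPAREN ')'
pos=2: emit ID 'k' (now at pos=3)
pos=4: emit ID 'bar' (now at pos=7)
pos=7: emit LPAREN '('
pos=9: emit MINUS '-'
pos=10: emit ID 'val' (now at pos=13)
DONE. 6 tokens: [RPAREN, ID, ID, LPAREN, MINUS, ID]

Answer: 6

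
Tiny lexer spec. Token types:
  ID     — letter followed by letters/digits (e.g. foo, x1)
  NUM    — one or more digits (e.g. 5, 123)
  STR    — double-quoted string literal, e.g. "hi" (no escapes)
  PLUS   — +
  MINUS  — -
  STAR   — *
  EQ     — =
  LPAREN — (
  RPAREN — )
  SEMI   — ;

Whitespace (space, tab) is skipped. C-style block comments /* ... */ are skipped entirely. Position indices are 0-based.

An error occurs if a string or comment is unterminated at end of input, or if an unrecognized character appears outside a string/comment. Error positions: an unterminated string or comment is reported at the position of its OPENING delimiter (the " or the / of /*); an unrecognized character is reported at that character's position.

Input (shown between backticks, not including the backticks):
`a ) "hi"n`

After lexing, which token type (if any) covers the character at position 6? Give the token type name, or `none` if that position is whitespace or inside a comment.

Answer: STR

Derivation:
pos=0: emit ID 'a' (now at pos=1)
pos=2: emit RPAREN ')'
pos=4: enter STRING mode
pos=4: emit STR "hi" (now at pos=8)
pos=8: emit ID 'n' (now at pos=9)
DONE. 4 tokens: [ID, RPAREN, STR, ID]
Position 6: char is 'i' -> STR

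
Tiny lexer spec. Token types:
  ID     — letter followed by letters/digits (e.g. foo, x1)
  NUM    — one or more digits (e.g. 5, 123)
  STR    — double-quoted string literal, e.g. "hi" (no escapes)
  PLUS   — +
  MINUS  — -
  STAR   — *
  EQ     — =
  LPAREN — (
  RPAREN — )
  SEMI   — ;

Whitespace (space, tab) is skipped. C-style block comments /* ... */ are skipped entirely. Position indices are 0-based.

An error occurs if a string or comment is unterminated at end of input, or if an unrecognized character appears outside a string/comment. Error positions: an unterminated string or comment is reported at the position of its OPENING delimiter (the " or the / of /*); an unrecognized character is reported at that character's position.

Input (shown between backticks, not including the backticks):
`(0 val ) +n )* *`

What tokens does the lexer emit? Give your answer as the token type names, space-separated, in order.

pos=0: emit LPAREN '('
pos=1: emit NUM '0' (now at pos=2)
pos=3: emit ID 'val' (now at pos=6)
pos=7: emit RPAREN ')'
pos=9: emit PLUS '+'
pos=10: emit ID 'n' (now at pos=11)
pos=12: emit RPAREN ')'
pos=13: emit STAR '*'
pos=15: emit STAR '*'
DONE. 9 tokens: [LPAREN, NUM, ID, RPAREN, PLUS, ID, RPAREN, STAR, STAR]

Answer: LPAREN NUM ID RPAREN PLUS ID RPAREN STAR STAR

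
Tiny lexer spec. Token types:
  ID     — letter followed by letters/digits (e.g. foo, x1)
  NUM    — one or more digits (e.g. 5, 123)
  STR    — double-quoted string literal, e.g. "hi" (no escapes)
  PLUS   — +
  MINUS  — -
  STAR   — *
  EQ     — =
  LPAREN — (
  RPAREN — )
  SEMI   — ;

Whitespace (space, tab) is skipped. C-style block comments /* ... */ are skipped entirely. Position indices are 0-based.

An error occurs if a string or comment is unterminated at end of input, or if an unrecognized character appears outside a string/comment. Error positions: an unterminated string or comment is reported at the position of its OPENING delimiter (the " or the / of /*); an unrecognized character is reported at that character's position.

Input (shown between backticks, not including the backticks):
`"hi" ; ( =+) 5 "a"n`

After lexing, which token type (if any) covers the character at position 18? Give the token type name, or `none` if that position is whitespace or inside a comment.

Answer: ID

Derivation:
pos=0: enter STRING mode
pos=0: emit STR "hi" (now at pos=4)
pos=5: emit SEMI ';'
pos=7: emit LPAREN '('
pos=9: emit EQ '='
pos=10: emit PLUS '+'
pos=11: emit RPAREN ')'
pos=13: emit NUM '5' (now at pos=14)
pos=15: enter STRING mode
pos=15: emit STR "a" (now at pos=18)
pos=18: emit ID 'n' (now at pos=19)
DONE. 9 tokens: [STR, SEMI, LPAREN, EQ, PLUS, RPAREN, NUM, STR, ID]
Position 18: char is 'n' -> ID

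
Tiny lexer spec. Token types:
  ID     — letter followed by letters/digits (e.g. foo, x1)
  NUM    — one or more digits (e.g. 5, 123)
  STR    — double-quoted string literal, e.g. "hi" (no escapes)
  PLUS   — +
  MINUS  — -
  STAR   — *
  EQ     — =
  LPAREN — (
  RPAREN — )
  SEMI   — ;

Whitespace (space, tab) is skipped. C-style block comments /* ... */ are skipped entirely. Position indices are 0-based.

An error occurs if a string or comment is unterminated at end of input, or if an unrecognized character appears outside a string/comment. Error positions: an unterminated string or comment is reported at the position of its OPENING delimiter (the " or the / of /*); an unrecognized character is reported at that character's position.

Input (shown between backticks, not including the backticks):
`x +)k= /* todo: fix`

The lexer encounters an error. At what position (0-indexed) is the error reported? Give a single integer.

pos=0: emit ID 'x' (now at pos=1)
pos=2: emit PLUS '+'
pos=3: emit RPAREN ')'
pos=4: emit ID 'k' (now at pos=5)
pos=5: emit EQ '='
pos=7: enter COMMENT mode (saw '/*')
pos=7: ERROR — unterminated comment (reached EOF)

Answer: 7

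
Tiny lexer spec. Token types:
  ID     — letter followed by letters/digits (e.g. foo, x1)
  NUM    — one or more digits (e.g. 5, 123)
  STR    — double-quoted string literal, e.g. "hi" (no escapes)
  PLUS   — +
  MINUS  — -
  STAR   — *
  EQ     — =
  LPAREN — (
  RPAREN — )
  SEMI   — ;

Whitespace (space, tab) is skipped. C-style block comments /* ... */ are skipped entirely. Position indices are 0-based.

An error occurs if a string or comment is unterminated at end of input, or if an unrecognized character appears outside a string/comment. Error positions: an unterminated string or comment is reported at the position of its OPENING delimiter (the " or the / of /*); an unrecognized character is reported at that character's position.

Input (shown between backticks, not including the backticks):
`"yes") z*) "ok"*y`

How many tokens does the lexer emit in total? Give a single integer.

pos=0: enter STRING mode
pos=0: emit STR "yes" (now at pos=5)
pos=5: emit RPAREN ')'
pos=7: emit ID 'z' (now at pos=8)
pos=8: emit STAR '*'
pos=9: emit RPAREN ')'
pos=11: enter STRING mode
pos=11: emit STR "ok" (now at pos=15)
pos=15: emit STAR '*'
pos=16: emit ID 'y' (now at pos=17)
DONE. 8 tokens: [STR, RPAREN, ID, STAR, RPAREN, STR, STAR, ID]

Answer: 8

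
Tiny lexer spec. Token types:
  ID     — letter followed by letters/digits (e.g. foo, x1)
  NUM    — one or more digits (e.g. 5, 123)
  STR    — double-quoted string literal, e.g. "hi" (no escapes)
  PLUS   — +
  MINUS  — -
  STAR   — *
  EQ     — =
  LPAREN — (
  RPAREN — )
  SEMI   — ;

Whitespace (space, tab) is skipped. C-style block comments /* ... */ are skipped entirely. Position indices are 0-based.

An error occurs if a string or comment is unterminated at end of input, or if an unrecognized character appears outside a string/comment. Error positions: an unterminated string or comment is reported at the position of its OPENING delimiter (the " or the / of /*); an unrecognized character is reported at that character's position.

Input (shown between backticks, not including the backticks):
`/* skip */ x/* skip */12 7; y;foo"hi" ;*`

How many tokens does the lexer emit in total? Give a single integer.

pos=0: enter COMMENT mode (saw '/*')
exit COMMENT mode (now at pos=10)
pos=11: emit ID 'x' (now at pos=12)
pos=12: enter COMMENT mode (saw '/*')
exit COMMENT mode (now at pos=22)
pos=22: emit NUM '12' (now at pos=24)
pos=25: emit NUM '7' (now at pos=26)
pos=26: emit SEMI ';'
pos=28: emit ID 'y' (now at pos=29)
pos=29: emit SEMI ';'
pos=30: emit ID 'foo' (now at pos=33)
pos=33: enter STRING mode
pos=33: emit STR "hi" (now at pos=37)
pos=38: emit SEMI ';'
pos=39: emit STAR '*'
DONE. 10 tokens: [ID, NUM, NUM, SEMI, ID, SEMI, ID, STR, SEMI, STAR]

Answer: 10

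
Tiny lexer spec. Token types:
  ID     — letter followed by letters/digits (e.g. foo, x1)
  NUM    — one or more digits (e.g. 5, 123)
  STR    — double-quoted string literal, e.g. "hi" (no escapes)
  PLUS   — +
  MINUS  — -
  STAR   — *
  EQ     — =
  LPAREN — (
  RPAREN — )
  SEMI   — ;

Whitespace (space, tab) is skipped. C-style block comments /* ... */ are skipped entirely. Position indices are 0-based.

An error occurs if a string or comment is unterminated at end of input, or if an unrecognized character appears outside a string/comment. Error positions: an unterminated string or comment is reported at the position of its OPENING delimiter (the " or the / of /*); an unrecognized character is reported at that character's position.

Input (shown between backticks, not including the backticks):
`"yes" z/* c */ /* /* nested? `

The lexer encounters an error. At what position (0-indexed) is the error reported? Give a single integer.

Answer: 15

Derivation:
pos=0: enter STRING mode
pos=0: emit STR "yes" (now at pos=5)
pos=6: emit ID 'z' (now at pos=7)
pos=7: enter COMMENT mode (saw '/*')
exit COMMENT mode (now at pos=14)
pos=15: enter COMMENT mode (saw '/*')
pos=15: ERROR — unterminated comment (reached EOF)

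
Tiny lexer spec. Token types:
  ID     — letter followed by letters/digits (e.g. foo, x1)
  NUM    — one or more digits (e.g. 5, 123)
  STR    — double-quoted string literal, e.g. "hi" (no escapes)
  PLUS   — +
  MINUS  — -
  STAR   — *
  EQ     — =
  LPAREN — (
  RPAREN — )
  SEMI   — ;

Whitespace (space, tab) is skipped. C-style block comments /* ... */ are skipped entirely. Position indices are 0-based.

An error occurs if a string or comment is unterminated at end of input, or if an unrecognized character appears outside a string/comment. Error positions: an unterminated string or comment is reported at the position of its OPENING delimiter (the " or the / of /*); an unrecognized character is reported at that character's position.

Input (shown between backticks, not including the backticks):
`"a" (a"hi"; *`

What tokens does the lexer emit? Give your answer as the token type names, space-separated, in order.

Answer: STR LPAREN ID STR SEMI STAR

Derivation:
pos=0: enter STRING mode
pos=0: emit STR "a" (now at pos=3)
pos=4: emit LPAREN '('
pos=5: emit ID 'a' (now at pos=6)
pos=6: enter STRING mode
pos=6: emit STR "hi" (now at pos=10)
pos=10: emit SEMI ';'
pos=12: emit STAR '*'
DONE. 6 tokens: [STR, LPAREN, ID, STR, SEMI, STAR]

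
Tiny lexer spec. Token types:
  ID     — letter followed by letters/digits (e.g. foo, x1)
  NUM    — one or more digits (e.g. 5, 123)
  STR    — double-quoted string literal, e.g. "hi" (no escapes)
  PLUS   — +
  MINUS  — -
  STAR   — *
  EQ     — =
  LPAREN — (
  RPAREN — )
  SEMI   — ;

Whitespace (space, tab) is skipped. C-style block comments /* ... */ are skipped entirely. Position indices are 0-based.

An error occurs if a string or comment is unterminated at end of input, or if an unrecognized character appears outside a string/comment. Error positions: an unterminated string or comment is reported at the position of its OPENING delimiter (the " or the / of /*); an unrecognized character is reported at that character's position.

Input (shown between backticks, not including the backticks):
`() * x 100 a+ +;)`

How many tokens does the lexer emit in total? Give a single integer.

pos=0: emit LPAREN '('
pos=1: emit RPAREN ')'
pos=3: emit STAR '*'
pos=5: emit ID 'x' (now at pos=6)
pos=7: emit NUM '100' (now at pos=10)
pos=11: emit ID 'a' (now at pos=12)
pos=12: emit PLUS '+'
pos=14: emit PLUS '+'
pos=15: emit SEMI ';'
pos=16: emit RPAREN ')'
DONE. 10 tokens: [LPAREN, RPAREN, STAR, ID, NUM, ID, PLUS, PLUS, SEMI, RPAREN]

Answer: 10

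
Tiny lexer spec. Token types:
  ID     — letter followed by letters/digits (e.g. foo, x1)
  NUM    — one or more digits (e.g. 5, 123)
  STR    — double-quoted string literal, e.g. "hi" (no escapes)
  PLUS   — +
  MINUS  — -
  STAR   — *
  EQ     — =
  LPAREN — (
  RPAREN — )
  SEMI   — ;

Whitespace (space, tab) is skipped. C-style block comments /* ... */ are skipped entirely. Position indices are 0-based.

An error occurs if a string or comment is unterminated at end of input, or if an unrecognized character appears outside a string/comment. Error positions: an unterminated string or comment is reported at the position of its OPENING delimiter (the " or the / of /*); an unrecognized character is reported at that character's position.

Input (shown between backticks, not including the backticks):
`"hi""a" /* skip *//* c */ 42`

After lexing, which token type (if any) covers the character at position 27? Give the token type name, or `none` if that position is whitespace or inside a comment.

pos=0: enter STRING mode
pos=0: emit STR "hi" (now at pos=4)
pos=4: enter STRING mode
pos=4: emit STR "a" (now at pos=7)
pos=8: enter COMMENT mode (saw '/*')
exit COMMENT mode (now at pos=18)
pos=18: enter COMMENT mode (saw '/*')
exit COMMENT mode (now at pos=25)
pos=26: emit NUM '42' (now at pos=28)
DONE. 3 tokens: [STR, STR, NUM]
Position 27: char is '2' -> NUM

Answer: NUM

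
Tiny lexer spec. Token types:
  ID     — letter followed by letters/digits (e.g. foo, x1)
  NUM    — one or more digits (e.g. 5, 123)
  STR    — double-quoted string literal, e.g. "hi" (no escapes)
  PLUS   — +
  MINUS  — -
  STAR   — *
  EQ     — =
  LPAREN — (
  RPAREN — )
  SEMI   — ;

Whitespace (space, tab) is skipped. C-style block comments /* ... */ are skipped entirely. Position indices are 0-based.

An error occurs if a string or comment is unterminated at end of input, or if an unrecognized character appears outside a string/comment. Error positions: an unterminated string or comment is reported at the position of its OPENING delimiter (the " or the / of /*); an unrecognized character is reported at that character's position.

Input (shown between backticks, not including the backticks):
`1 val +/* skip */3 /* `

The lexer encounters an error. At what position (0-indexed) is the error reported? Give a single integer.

Answer: 19

Derivation:
pos=0: emit NUM '1' (now at pos=1)
pos=2: emit ID 'val' (now at pos=5)
pos=6: emit PLUS '+'
pos=7: enter COMMENT mode (saw '/*')
exit COMMENT mode (now at pos=17)
pos=17: emit NUM '3' (now at pos=18)
pos=19: enter COMMENT mode (saw '/*')
pos=19: ERROR — unterminated comment (reached EOF)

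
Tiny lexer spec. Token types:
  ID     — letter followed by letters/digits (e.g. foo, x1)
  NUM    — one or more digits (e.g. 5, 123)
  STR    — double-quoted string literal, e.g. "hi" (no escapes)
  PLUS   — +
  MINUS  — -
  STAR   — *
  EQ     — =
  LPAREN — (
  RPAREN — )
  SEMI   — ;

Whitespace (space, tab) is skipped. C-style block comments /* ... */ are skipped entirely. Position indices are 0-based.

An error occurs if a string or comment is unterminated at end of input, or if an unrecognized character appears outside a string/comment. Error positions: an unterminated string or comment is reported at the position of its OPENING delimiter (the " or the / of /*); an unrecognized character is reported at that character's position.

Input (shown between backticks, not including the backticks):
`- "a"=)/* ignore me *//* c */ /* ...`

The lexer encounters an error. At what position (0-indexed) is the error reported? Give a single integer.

pos=0: emit MINUS '-'
pos=2: enter STRING mode
pos=2: emit STR "a" (now at pos=5)
pos=5: emit EQ '='
pos=6: emit RPAREN ')'
pos=7: enter COMMENT mode (saw '/*')
exit COMMENT mode (now at pos=22)
pos=22: enter COMMENT mode (saw '/*')
exit COMMENT mode (now at pos=29)
pos=30: enter COMMENT mode (saw '/*')
pos=30: ERROR — unterminated comment (reached EOF)

Answer: 30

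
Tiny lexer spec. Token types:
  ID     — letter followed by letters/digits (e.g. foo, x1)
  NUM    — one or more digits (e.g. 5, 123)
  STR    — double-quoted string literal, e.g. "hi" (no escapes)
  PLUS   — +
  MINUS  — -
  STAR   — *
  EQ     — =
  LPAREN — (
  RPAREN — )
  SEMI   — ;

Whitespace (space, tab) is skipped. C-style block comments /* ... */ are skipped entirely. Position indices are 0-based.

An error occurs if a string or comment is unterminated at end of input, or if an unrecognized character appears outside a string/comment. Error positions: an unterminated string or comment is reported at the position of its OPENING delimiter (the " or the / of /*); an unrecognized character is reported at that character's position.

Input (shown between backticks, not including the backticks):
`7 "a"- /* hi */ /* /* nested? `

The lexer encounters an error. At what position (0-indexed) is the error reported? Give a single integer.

pos=0: emit NUM '7' (now at pos=1)
pos=2: enter STRING mode
pos=2: emit STR "a" (now at pos=5)
pos=5: emit MINUS '-'
pos=7: enter COMMENT mode (saw '/*')
exit COMMENT mode (now at pos=15)
pos=16: enter COMMENT mode (saw '/*')
pos=16: ERROR — unterminated comment (reached EOF)

Answer: 16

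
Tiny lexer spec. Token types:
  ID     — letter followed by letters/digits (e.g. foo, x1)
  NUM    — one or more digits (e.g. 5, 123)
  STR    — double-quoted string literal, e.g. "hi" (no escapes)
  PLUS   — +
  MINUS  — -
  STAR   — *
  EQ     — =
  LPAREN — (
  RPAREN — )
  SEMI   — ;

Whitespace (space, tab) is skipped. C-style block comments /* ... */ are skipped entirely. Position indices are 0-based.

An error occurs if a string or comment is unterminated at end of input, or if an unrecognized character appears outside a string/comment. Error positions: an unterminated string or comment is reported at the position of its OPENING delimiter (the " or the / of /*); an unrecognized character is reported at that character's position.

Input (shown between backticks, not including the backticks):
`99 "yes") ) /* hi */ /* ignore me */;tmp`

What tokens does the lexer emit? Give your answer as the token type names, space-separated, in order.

Answer: NUM STR RPAREN RPAREN SEMI ID

Derivation:
pos=0: emit NUM '99' (now at pos=2)
pos=3: enter STRING mode
pos=3: emit STR "yes" (now at pos=8)
pos=8: emit RPAREN ')'
pos=10: emit RPAREN ')'
pos=12: enter COMMENT mode (saw '/*')
exit COMMENT mode (now at pos=20)
pos=21: enter COMMENT mode (saw '/*')
exit COMMENT mode (now at pos=36)
pos=36: emit SEMI ';'
pos=37: emit ID 'tmp' (now at pos=40)
DONE. 6 tokens: [NUM, STR, RPAREN, RPAREN, SEMI, ID]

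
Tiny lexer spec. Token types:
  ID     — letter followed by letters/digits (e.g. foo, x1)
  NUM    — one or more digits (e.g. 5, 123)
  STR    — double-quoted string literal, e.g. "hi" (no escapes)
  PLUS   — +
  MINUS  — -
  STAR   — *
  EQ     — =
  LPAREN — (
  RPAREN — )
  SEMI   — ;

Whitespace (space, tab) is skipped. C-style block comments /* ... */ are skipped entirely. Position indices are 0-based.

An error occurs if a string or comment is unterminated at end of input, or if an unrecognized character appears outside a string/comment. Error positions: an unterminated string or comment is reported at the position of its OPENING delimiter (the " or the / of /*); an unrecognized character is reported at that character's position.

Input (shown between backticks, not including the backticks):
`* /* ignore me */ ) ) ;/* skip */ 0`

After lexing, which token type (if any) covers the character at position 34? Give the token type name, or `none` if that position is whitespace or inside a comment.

Answer: NUM

Derivation:
pos=0: emit STAR '*'
pos=2: enter COMMENT mode (saw '/*')
exit COMMENT mode (now at pos=17)
pos=18: emit RPAREN ')'
pos=20: emit RPAREN ')'
pos=22: emit SEMI ';'
pos=23: enter COMMENT mode (saw '/*')
exit COMMENT mode (now at pos=33)
pos=34: emit NUM '0' (now at pos=35)
DONE. 5 tokens: [STAR, RPAREN, RPAREN, SEMI, NUM]
Position 34: char is '0' -> NUM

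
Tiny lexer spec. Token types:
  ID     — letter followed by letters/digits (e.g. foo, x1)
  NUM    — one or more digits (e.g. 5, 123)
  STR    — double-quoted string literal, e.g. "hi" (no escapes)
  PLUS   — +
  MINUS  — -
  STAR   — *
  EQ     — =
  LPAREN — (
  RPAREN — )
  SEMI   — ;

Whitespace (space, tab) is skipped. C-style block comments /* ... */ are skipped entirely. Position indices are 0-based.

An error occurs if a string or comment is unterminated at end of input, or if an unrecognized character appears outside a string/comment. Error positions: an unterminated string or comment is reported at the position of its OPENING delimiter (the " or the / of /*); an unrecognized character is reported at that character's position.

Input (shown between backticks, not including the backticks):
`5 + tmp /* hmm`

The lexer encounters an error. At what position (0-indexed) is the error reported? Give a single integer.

Answer: 8

Derivation:
pos=0: emit NUM '5' (now at pos=1)
pos=2: emit PLUS '+'
pos=4: emit ID 'tmp' (now at pos=7)
pos=8: enter COMMENT mode (saw '/*')
pos=8: ERROR — unterminated comment (reached EOF)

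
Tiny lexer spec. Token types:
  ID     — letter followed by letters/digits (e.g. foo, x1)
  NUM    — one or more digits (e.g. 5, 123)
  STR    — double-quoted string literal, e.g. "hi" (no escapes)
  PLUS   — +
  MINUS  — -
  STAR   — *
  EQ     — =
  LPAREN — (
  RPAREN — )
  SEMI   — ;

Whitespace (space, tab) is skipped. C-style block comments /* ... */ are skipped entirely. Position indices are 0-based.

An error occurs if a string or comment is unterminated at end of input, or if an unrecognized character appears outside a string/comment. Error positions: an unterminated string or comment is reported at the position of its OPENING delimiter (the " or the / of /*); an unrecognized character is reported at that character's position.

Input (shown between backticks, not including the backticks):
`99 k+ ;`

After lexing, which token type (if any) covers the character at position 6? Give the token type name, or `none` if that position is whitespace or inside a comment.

Answer: SEMI

Derivation:
pos=0: emit NUM '99' (now at pos=2)
pos=3: emit ID 'k' (now at pos=4)
pos=4: emit PLUS '+'
pos=6: emit SEMI ';'
DONE. 4 tokens: [NUM, ID, PLUS, SEMI]
Position 6: char is ';' -> SEMI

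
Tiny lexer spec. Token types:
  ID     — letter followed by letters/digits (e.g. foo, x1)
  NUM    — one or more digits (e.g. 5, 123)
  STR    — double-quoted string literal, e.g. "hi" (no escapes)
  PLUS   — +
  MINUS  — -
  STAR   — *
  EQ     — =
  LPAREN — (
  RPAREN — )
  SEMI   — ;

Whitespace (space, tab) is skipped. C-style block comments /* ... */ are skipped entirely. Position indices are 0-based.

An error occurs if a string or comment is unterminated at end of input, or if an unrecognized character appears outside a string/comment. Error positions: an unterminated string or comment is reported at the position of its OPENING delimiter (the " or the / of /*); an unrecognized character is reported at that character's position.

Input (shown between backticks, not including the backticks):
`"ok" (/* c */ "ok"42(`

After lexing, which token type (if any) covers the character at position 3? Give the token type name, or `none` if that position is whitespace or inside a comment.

pos=0: enter STRING mode
pos=0: emit STR "ok" (now at pos=4)
pos=5: emit LPAREN '('
pos=6: enter COMMENT mode (saw '/*')
exit COMMENT mode (now at pos=13)
pos=14: enter STRING mode
pos=14: emit STR "ok" (now at pos=18)
pos=18: emit NUM '42' (now at pos=20)
pos=20: emit LPAREN '('
DONE. 5 tokens: [STR, LPAREN, STR, NUM, LPAREN]
Position 3: char is '"' -> STR

Answer: STR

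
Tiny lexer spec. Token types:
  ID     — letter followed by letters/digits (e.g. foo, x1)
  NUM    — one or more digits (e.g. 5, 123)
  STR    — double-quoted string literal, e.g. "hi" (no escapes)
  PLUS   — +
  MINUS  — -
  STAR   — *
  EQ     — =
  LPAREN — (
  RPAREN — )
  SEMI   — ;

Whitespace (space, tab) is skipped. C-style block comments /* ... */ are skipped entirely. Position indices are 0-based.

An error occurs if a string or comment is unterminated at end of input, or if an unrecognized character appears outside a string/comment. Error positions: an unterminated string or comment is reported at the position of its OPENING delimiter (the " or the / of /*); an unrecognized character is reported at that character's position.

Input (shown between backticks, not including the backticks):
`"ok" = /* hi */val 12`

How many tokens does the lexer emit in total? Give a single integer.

pos=0: enter STRING mode
pos=0: emit STR "ok" (now at pos=4)
pos=5: emit EQ '='
pos=7: enter COMMENT mode (saw '/*')
exit COMMENT mode (now at pos=15)
pos=15: emit ID 'val' (now at pos=18)
pos=19: emit NUM '12' (now at pos=21)
DONE. 4 tokens: [STR, EQ, ID, NUM]

Answer: 4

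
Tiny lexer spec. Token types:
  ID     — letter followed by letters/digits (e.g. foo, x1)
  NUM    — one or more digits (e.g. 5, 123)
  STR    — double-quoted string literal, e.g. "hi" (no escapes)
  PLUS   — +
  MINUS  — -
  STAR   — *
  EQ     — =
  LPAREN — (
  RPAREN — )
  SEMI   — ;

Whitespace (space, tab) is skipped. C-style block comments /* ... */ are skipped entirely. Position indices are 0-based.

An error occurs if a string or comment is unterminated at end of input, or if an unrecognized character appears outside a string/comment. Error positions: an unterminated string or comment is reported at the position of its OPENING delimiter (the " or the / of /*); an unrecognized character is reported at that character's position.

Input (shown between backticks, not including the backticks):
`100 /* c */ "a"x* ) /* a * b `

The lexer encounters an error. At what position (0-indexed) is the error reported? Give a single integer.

Answer: 20

Derivation:
pos=0: emit NUM '100' (now at pos=3)
pos=4: enter COMMENT mode (saw '/*')
exit COMMENT mode (now at pos=11)
pos=12: enter STRING mode
pos=12: emit STR "a" (now at pos=15)
pos=15: emit ID 'x' (now at pos=16)
pos=16: emit STAR '*'
pos=18: emit RPAREN ')'
pos=20: enter COMMENT mode (saw '/*')
pos=20: ERROR — unterminated comment (reached EOF)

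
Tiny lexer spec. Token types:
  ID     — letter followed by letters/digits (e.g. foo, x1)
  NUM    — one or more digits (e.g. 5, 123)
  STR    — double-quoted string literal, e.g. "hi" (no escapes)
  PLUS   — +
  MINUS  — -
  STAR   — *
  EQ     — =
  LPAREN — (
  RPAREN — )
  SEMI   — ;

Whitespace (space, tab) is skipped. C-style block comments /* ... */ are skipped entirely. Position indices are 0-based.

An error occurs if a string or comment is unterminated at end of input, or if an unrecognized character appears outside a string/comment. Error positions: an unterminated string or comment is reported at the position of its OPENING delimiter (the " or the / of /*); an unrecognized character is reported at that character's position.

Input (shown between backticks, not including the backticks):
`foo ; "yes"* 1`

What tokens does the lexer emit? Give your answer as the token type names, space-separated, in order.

pos=0: emit ID 'foo' (now at pos=3)
pos=4: emit SEMI ';'
pos=6: enter STRING mode
pos=6: emit STR "yes" (now at pos=11)
pos=11: emit STAR '*'
pos=13: emit NUM '1' (now at pos=14)
DONE. 5 tokens: [ID, SEMI, STR, STAR, NUM]

Answer: ID SEMI STR STAR NUM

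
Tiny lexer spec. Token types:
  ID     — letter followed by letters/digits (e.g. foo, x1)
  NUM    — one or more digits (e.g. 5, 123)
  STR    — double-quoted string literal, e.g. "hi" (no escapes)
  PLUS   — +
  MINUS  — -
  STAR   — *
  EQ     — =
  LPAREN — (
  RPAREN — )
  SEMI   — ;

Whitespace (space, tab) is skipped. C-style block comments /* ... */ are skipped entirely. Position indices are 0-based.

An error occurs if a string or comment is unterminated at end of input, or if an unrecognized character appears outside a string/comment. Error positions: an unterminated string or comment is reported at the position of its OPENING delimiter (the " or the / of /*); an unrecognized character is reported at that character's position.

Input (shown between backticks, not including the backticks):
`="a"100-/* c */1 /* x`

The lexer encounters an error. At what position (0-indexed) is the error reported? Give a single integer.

Answer: 17

Derivation:
pos=0: emit EQ '='
pos=1: enter STRING mode
pos=1: emit STR "a" (now at pos=4)
pos=4: emit NUM '100' (now at pos=7)
pos=7: emit MINUS '-'
pos=8: enter COMMENT mode (saw '/*')
exit COMMENT mode (now at pos=15)
pos=15: emit NUM '1' (now at pos=16)
pos=17: enter COMMENT mode (saw '/*')
pos=17: ERROR — unterminated comment (reached EOF)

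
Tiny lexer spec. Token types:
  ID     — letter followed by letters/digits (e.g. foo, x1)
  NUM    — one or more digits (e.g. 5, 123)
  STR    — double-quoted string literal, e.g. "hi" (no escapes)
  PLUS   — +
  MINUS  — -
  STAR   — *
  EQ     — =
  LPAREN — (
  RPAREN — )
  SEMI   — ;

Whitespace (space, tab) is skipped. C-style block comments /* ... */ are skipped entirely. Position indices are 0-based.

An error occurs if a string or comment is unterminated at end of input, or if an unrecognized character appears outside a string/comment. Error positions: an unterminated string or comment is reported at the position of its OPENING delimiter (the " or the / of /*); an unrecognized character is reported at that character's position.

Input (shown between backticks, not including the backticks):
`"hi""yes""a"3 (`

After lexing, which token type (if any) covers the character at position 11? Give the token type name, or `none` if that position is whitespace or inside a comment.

pos=0: enter STRING mode
pos=0: emit STR "hi" (now at pos=4)
pos=4: enter STRING mode
pos=4: emit STR "yes" (now at pos=9)
pos=9: enter STRING mode
pos=9: emit STR "a" (now at pos=12)
pos=12: emit NUM '3' (now at pos=13)
pos=14: emit LPAREN '('
DONE. 5 tokens: [STR, STR, STR, NUM, LPAREN]
Position 11: char is '"' -> STR

Answer: STR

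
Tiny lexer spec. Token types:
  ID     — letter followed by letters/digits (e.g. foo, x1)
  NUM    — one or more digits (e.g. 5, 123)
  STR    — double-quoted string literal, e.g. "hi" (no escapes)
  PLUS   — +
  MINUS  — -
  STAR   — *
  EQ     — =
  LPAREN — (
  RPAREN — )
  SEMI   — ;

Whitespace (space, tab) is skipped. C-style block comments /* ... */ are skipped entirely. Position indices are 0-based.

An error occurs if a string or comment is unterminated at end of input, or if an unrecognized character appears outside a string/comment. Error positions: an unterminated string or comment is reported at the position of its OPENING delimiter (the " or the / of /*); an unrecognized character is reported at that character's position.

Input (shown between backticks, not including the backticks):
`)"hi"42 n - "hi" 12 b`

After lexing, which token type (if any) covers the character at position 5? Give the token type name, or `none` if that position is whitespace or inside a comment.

pos=0: emit RPAREN ')'
pos=1: enter STRING mode
pos=1: emit STR "hi" (now at pos=5)
pos=5: emit NUM '42' (now at pos=7)
pos=8: emit ID 'n' (now at pos=9)
pos=10: emit MINUS '-'
pos=12: enter STRING mode
pos=12: emit STR "hi" (now at pos=16)
pos=17: emit NUM '12' (now at pos=19)
pos=20: emit ID 'b' (now at pos=21)
DONE. 8 tokens: [RPAREN, STR, NUM, ID, MINUS, STR, NUM, ID]
Position 5: char is '4' -> NUM

Answer: NUM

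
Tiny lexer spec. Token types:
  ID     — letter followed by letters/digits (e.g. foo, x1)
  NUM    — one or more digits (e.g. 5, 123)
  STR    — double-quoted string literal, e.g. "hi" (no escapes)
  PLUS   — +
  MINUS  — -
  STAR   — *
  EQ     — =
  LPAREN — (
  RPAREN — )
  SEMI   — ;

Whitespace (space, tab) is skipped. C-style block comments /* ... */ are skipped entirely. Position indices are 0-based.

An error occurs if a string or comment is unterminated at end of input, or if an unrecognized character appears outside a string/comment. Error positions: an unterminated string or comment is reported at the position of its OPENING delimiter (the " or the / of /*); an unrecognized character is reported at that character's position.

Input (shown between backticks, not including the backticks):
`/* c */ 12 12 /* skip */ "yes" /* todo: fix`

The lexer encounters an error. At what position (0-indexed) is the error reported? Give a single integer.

pos=0: enter COMMENT mode (saw '/*')
exit COMMENT mode (now at pos=7)
pos=8: emit NUM '12' (now at pos=10)
pos=11: emit NUM '12' (now at pos=13)
pos=14: enter COMMENT mode (saw '/*')
exit COMMENT mode (now at pos=24)
pos=25: enter STRING mode
pos=25: emit STR "yes" (now at pos=30)
pos=31: enter COMMENT mode (saw '/*')
pos=31: ERROR — unterminated comment (reached EOF)

Answer: 31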